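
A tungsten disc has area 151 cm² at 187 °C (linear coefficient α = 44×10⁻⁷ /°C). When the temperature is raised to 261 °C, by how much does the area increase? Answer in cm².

Area coefficient ≈ 2α; |ΔT| = 74 K
ΔA = 2αA₀ΔT = 2(44×10⁻⁷)(151)(74) = 0.0983 cm²

ΔA = 0.0983 cm²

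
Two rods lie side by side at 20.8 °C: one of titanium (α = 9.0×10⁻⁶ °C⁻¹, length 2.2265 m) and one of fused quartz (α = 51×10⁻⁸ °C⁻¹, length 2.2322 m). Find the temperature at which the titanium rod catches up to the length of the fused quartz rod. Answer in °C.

T = 322.4 °C

Equal length when α₁L₁ΔT − α₂L₂ΔT = L₂ − L₁ = 5.70×10⁻³ m
α₁L₁ = 2.00385×10⁻⁵, α₂L₂ = 1.138422×10⁻⁶ → Δ(αL) = 1.8900078×10⁻⁵ m/K
ΔT = 5.70×10⁻³ / 1.8900078×10⁻⁵ = 301.586 K, so T = 20.8 + 301.586 = 322.386 °C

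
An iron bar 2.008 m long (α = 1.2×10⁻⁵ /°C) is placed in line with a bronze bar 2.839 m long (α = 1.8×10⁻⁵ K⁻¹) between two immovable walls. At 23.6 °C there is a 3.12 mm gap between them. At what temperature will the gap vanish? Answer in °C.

α₁L₁ = 2.4096×10⁻⁵ m/K, α₂L₂ = 5.1102×10⁻⁵ m/K → total 7.5198×10⁻⁵ m/K
ΔT = g/(α₁L₁+α₂L₂) = 3.12×10⁻³ / 7.5198×10⁻⁵ = 41.490 K
T = 23.6 + 41.490 = 65.090 °C

T = 65.1 °C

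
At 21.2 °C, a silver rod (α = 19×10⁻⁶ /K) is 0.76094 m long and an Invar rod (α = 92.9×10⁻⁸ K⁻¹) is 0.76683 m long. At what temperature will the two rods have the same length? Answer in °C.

Equal length when α₁L₁ΔT − α₂L₂ΔT = L₂ − L₁ = 5.89×10⁻³ m
α₁L₁ = 1.445786×10⁻⁵, α₂L₂ = 7.1238507×10⁻⁷ → Δ(αL) = 1.374547493×10⁻⁵ m/K
ΔT = 5.89×10⁻³ / 1.374547493×10⁻⁵ = 428.505 K, so T = 21.2 + 428.505 = 449.705 °C

T = 449.7 °C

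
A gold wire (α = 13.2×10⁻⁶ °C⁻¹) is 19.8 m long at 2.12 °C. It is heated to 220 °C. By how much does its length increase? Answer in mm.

ΔL = 56.9 mm

|ΔT| = |220 − 2.12| = 217.88 K
ΔL = αL₀ΔT = (13.2×10⁻⁶)(19.8)(217.88) = 5.69×10⁻² m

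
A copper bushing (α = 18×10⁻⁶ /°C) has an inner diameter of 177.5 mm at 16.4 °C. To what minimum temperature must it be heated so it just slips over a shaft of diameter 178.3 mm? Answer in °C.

T = 267 °C

Required Δd = 178.3 − 177.5 = 0.8 mm
Δd = αd₀ΔT ⇒ ΔT = Δd/(αd₀) = 0.8 / (18×10⁻⁶ × 177.5) = 250.39 K
T_min = 16.4 + 250.39 = 266.79 °C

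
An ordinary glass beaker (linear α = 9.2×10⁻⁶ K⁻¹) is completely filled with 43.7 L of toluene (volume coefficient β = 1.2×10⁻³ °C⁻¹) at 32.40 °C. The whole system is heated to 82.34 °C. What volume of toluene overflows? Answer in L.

The beaker also expands: β_container ≈ 3α = 2.76×10⁻⁵ /K
Net overflow = V₀(β_liq − 3α_cont)ΔT
β − 3α = 1.20×10⁻³ − 2.76×10⁻⁵ = 1.1724×10⁻³ /K; ΔT = 49.94 K
ΔV = 43.7 × 1.1724×10⁻³ × 49.94 = 2.56 L

2.56 L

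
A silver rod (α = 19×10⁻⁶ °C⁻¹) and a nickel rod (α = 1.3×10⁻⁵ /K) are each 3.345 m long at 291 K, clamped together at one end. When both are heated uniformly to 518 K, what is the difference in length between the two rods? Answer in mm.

4.56 mm

ΔT = 227 K
silver: ΔL = 19×10⁻⁶ × 3.345 m × 227 = 1.4427×10⁻² m = 14.427 mm
nickel: ΔL = 1.3×10⁻⁵ × 3.345 m × 227 = 9.8711×10⁻³ m = 9.8711 mm
difference = 14.427 − 9.8711 = 4.5559 mm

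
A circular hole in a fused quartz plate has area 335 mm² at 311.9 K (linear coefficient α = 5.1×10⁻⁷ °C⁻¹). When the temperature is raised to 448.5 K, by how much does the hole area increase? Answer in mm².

Area coefficient ≈ 2α; |ΔT| = 136.6 K
ΔA = 2αA₀ΔT = 2(5.1×10⁻⁷)(335)(136.6) = 0.0467 mm²

ΔA = 0.0467 mm²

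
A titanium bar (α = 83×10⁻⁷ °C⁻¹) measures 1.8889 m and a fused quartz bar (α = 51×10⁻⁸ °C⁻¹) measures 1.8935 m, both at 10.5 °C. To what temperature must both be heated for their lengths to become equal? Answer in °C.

L₁(1 + α₁ΔT) = L₂(1 + α₂ΔT) ⇒ ΔT = (L₂ − L₁)/(α₁L₁ − α₂L₂)
L₂ − L₁ = 1.8935 − 1.8889 = 4.60×10⁻³ m
α₁L₁ − α₂L₂ = 83×10⁻⁷×1.8889 − 51×10⁻⁸×1.8935 = 1.4712185×10⁻⁵ m/K
ΔT = 4.60×10⁻³ / 1.4712185×10⁻⁵ = 312.666 K
T = 10.5 + 312.666 = 323.166 °C

T = 323.2 °C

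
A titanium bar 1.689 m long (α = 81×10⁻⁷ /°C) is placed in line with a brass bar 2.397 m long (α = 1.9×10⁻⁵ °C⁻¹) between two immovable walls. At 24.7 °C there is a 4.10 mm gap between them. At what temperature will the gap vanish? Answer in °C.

α₁L₁ = 1.36809×10⁻⁵ m/K, α₂L₂ = 4.5543×10⁻⁵ m/K → total 5.92239×10⁻⁵ m/K
ΔT = g/(α₁L₁+α₂L₂) = 4.10×10⁻³ / 5.92239×10⁻⁵ = 69.229 K
T = 24.7 + 69.229 = 93.929 °C

T = 93.9 °C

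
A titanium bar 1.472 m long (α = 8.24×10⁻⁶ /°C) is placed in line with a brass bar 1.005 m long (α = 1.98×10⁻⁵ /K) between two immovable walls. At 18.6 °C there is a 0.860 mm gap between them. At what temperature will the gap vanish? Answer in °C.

Gap closes when ΔL₁ + ΔL₂ = 0.860 mm = 8.60×10⁻⁴ m
(α₁L₁ + α₂L₂)ΔT = g
α₁L₁ + α₂L₂ = 8.24×10⁻⁶×1.472 + 1.98×10⁻⁵×1.005 = 3.202828×10⁻⁵ m/K
ΔT = 8.60×10⁻⁴ / 3.202828×10⁻⁵ = 26.851 K
T = 18.6 + 26.851 = 45.451 °C

T = 45.5 °C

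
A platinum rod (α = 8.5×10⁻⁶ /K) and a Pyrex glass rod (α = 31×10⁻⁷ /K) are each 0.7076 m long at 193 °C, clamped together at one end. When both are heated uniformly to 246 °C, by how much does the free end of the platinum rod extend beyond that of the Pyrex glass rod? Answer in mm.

ΔT = 53 K
platinum: ΔL = 8.5×10⁻⁶ × 0.7076 m × 53 = 3.1877×10⁻⁴ m = 0.31877 mm
Pyrex glass: ΔL = 31×10⁻⁷ × 0.7076 m × 53 = 1.1626×10⁻⁴ m = 0.11626 mm
difference = 0.31877 − 0.11626 = 0.20251 mm

0.203 mm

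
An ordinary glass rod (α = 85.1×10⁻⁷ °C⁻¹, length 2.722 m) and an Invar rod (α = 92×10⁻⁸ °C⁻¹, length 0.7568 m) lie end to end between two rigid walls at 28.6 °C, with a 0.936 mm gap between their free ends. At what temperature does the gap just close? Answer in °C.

α₁L₁ = 2.316422×10⁻⁵ m/K, α₂L₂ = 6.96256×10⁻⁷ m/K → total 2.3860476×10⁻⁵ m/K
ΔT = g/(α₁L₁+α₂L₂) = 9.36×10⁻⁴ / 2.3860476×10⁻⁵ = 39.228 K
T = 28.6 + 39.228 = 67.828 °C

T = 67.8 °C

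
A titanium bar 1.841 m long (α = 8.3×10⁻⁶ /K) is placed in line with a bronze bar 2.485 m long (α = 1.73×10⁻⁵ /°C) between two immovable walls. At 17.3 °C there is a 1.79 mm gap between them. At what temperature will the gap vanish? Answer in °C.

Gap closes when ΔL₁ + ΔL₂ = 1.79 mm = 1.79×10⁻³ m
(α₁L₁ + α₂L₂)ΔT = g
α₁L₁ + α₂L₂ = 8.3×10⁻⁶×1.841 + 1.73×10⁻⁵×2.485 = 5.82708×10⁻⁵ m/K
ΔT = 1.79×10⁻³ / 5.82708×10⁻⁵ = 30.719 K
T = 17.3 + 30.719 = 48.019 °C

T = 48.0 °C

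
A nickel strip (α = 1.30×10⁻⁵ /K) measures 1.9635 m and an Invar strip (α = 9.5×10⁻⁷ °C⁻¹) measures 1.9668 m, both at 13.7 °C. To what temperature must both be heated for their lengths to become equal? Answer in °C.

L₁(1 + α₁ΔT) = L₂(1 + α₂ΔT) ⇒ ΔT = (L₂ − L₁)/(α₁L₁ − α₂L₂)
L₂ − L₁ = 1.9668 − 1.9635 = 3.30×10⁻³ m
α₁L₁ − α₂L₂ = 1.30×10⁻⁵×1.9635 − 9.5×10⁻⁷×1.9668 = 2.365704×10⁻⁵ m/K
ΔT = 3.30×10⁻³ / 2.365704×10⁻⁵ = 139.493 K
T = 13.7 + 139.493 = 153.193 °C

T = 153.2 °C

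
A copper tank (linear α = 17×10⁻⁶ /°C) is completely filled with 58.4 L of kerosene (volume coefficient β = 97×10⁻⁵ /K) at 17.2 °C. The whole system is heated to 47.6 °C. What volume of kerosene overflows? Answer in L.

1.63 L

The tank also expands: β_container ≈ 3α = 5.1×10⁻⁵ /K
Net overflow = V₀(β_liq − 3α_cont)ΔT
β − 3α = 9.70×10⁻⁴ − 5.1×10⁻⁵ = 9.19×10⁻⁴ /K; ΔT = 30.4 K
ΔV = 58.4 × 9.19×10⁻⁴ × 30.4 = 1.63 L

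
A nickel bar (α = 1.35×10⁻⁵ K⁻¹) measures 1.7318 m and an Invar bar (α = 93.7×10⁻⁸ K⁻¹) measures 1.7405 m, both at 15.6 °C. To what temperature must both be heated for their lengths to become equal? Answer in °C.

T = 415.6 °C

L₁(1 + α₁ΔT) = L₂(1 + α₂ΔT) ⇒ ΔT = (L₂ − L₁)/(α₁L₁ − α₂L₂)
L₂ − L₁ = 1.7405 − 1.7318 = 8.70×10⁻³ m
α₁L₁ − α₂L₂ = 1.35×10⁻⁵×1.7318 − 93.7×10⁻⁸×1.7405 = 2.17484515×10⁻⁵ m/K
ΔT = 8.70×10⁻³ / 2.17484515×10⁻⁵ = 400.028 K
T = 15.6 + 400.028 = 415.628 °C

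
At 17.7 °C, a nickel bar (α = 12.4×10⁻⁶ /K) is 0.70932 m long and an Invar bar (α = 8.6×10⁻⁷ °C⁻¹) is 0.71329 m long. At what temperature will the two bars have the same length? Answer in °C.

T = 502.9 °C

L₁(1 + α₁ΔT) = L₂(1 + α₂ΔT) ⇒ ΔT = (L₂ − L₁)/(α₁L₁ − α₂L₂)
L₂ − L₁ = 0.71329 − 0.70932 = 3.97×10⁻³ m
α₁L₁ − α₂L₂ = 12.4×10⁻⁶×0.70932 − 8.6×10⁻⁷×0.71329 = 8.1821386×10⁻⁶ m/K
ΔT = 3.97×10⁻³ / 8.1821386×10⁻⁶ = 485.203 K
T = 17.7 + 485.203 = 502.903 °C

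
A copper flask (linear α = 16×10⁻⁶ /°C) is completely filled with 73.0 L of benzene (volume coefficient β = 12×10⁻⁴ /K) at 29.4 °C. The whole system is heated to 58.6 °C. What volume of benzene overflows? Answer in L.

The flask also expands: β_container ≈ 3α = 4.8×10⁻⁵ /K
Net overflow = V₀(β_liq − 3α_cont)ΔT
β − 3α = 1.20×10⁻³ − 4.8×10⁻⁵ = 1.152×10⁻³ /K; ΔT = 29.2 K
ΔV = 73.0 × 1.152×10⁻³ × 29.2 = 2.46 L

2.46 L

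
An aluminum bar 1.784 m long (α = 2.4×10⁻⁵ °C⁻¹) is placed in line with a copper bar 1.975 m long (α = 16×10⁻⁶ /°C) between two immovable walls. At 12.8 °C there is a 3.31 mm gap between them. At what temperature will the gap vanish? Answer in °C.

T = 57.3 °C

Gap closes when ΔL₁ + ΔL₂ = 3.31 mm = 3.31×10⁻³ m
(α₁L₁ + α₂L₂)ΔT = g
α₁L₁ + α₂L₂ = 2.4×10⁻⁵×1.784 + 16×10⁻⁶×1.975 = 7.4416×10⁻⁵ m/K
ΔT = 3.31×10⁻³ / 7.4416×10⁻⁵ = 44.480 K
T = 12.8 + 44.480 = 57.280 °C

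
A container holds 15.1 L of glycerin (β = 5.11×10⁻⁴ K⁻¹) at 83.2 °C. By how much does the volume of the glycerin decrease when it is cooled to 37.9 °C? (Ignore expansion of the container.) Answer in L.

|ΔT| = |37.9 − 83.2| = 45.3 K
ΔV = βV₀ΔT = (5.11×10⁻⁴)(15.1)(45.3) = 0.350 L

ΔV = 0.350 L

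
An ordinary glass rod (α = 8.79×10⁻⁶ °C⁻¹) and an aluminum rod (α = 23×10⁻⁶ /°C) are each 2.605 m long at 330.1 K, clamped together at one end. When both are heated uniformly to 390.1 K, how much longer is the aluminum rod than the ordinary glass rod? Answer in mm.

ΔT = 60.0 K
ordinary glass: ΔL = 8.79×10⁻⁶ × 2.605 m × 60.0 = 1.3739×10⁻³ m = 1.3739 mm
aluminum: ΔL = 23×10⁻⁶ × 2.605 m × 60.0 = 3.5949×10⁻³ m = 3.5949 mm
difference = 3.5949 − 1.3739 = 2.2210 mm

2.22 mm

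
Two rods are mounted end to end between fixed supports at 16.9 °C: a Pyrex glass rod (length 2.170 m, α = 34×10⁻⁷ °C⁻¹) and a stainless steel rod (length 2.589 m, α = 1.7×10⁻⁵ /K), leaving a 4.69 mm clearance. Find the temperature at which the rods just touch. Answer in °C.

α₁L₁ = 7.378×10⁻⁶ m/K, α₂L₂ = 4.4013×10⁻⁵ m/K → total 5.1391×10⁻⁵ m/K
ΔT = g/(α₁L₁+α₂L₂) = 4.69×10⁻³ / 5.1391×10⁻⁵ = 91.26 K
T = 16.9 + 91.26 = 108.16 °C

T = 108 °C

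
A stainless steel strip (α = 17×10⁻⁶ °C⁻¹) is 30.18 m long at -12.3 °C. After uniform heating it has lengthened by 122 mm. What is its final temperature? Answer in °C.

T = 225 °C

ΔL = αL₀ΔT ⇒ ΔT = ΔL / (αL₀)
ΔT = 122×10⁻³ m / (17×10⁻⁶ × 30.18 m) = 237.79 K
T = -12.3 + 237.79 = 225.49 °C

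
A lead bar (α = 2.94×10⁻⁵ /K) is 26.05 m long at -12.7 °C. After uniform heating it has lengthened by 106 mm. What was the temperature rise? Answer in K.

ΔT = 138 K

ΔL = αL₀ΔT ⇒ ΔT = ΔL / (αL₀)
ΔT = 106×10⁻³ m / (2.94×10⁻⁵ × 26.05 m) = 138.40 K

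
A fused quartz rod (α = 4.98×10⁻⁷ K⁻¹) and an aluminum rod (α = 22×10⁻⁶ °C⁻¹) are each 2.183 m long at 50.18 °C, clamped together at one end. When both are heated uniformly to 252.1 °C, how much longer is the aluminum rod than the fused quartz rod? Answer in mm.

ΔT = 201.92 K
fused quartz: ΔL = 4.98×10⁻⁷ × 2.183 m × 201.92 = 2.1951×10⁻⁴ m = 0.21951 mm
aluminum: ΔL = 22×10⁻⁶ × 2.183 m × 201.92 = 9.6974×10⁻³ m = 9.6974 mm
difference = 9.6974 − 0.21951 = 9.47789 mm

9.48 mm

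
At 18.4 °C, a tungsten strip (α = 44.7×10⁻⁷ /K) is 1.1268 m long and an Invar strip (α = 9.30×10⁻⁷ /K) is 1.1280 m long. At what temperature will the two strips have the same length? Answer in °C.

Equal length when α₁L₁ΔT − α₂L₂ΔT = L₂ − L₁ = 1.20×10⁻³ m
α₁L₁ = 5.036796×10⁻⁶, α₂L₂ = 1.04904×10⁻⁶ → Δ(αL) = 3.987756×10⁻⁶ m/K
ΔT = 1.20×10⁻³ / 3.987756×10⁻⁶ = 300.921 K, so T = 18.4 + 300.921 = 319.321 °C

T = 319.3 °C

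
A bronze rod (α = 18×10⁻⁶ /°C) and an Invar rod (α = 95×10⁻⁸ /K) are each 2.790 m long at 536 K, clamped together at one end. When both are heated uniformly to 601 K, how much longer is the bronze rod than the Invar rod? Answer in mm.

ΔT = 65 K
bronze: ΔL = 18×10⁻⁶ × 2.790 m × 65 = 3.2643×10⁻³ m = 3.2643 mm
Invar: ΔL = 95×10⁻⁸ × 2.790 m × 65 = 1.7228×10⁻⁴ m = 0.17228 mm
difference = 3.2643 − 0.17228 = 3.09202 mm

3.09 mm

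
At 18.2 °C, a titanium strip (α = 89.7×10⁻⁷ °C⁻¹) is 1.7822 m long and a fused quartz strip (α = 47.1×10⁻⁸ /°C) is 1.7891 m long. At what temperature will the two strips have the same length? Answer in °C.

T = 473.8 °C

Equal length when α₁L₁ΔT − α₂L₂ΔT = L₂ − L₁ = 6.90×10⁻³ m
α₁L₁ = 1.5986334×10⁻⁵, α₂L₂ = 8.426661×10⁻⁷ → Δ(αL) = 1.51436679×10⁻⁵ m/K
ΔT = 6.90×10⁻³ / 1.51436679×10⁻⁵ = 455.636 K, so T = 18.2 + 455.636 = 473.836 °C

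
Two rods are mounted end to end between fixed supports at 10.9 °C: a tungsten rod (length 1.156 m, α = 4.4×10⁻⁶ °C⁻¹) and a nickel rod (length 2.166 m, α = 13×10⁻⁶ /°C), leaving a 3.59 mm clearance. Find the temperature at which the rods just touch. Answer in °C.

T = 119 °C

α₁L₁ = 5.0864×10⁻⁶ m/K, α₂L₂ = 2.8158×10⁻⁵ m/K → total 3.32444×10⁻⁵ m/K
ΔT = g/(α₁L₁+α₂L₂) = 3.59×10⁻³ / 3.32444×10⁻⁵ = 107.99 K
T = 10.9 + 107.99 = 118.89 °C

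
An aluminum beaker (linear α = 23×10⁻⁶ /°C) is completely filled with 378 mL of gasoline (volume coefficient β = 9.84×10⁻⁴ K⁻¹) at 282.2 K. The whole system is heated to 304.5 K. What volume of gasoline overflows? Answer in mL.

7.71 mL

The beaker also expands: β_container ≈ 3α = 6.9×10⁻⁵ /K
Net overflow = V₀(β_liq − 3α_cont)ΔT
β − 3α = 9.84×10⁻⁴ − 6.9×10⁻⁵ = 9.15×10⁻⁴ /K; ΔT = 22.3 K
ΔV = 378 × 9.15×10⁻⁴ × 22.3 = 7.71 mL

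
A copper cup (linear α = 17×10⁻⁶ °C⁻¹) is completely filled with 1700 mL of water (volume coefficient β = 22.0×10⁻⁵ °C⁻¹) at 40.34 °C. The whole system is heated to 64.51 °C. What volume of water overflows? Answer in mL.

The cup also expands: β_container ≈ 3α = 5.1×10⁻⁵ /K
Net overflow = V₀(β_liq − 3α_cont)ΔT
β − 3α = 2.20×10⁻⁴ − 5.1×10⁻⁵ = 1.69×10⁻⁴ /K; ΔT = 24.17 K
ΔV = 1700 × 1.69×10⁻⁴ × 24.17 = 6.94 mL

6.94 mL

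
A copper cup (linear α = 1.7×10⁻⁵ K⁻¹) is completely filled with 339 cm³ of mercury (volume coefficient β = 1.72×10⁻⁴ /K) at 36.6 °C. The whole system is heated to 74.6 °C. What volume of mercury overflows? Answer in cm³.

1.56 cm³

The cup also expands: β_container ≈ 3α = 5.1×10⁻⁵ /K
Net overflow = V₀(β_liq − 3α_cont)ΔT
β − 3α = 1.72×10⁻⁴ − 5.1×10⁻⁵ = 1.21×10⁻⁴ /K; ΔT = 38.0 K
ΔV = 339 × 1.21×10⁻⁴ × 38.0 = 1.56 cm³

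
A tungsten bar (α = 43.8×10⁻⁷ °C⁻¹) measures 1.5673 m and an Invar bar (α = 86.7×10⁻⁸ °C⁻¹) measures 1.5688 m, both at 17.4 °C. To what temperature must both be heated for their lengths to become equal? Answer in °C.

L₁(1 + α₁ΔT) = L₂(1 + α₂ΔT) ⇒ ΔT = (L₂ − L₁)/(α₁L₁ − α₂L₂)
L₂ − L₁ = 1.5688 − 1.5673 = 1.50×10⁻³ m
α₁L₁ − α₂L₂ = 43.8×10⁻⁷×1.5673 − 86.7×10⁻⁸×1.5688 = 5.5046244×10⁻⁶ m/K
ΔT = 1.50×10⁻³ / 5.5046244×10⁻⁶ = 272.498 K
T = 17.4 + 272.498 = 289.898 °C

T = 289.9 °C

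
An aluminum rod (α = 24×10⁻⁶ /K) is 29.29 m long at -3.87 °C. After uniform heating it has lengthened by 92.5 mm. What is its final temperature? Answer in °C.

T = 128 °C

ΔL = αL₀ΔT ⇒ ΔT = ΔL / (αL₀)
ΔT = 92.5×10⁻³ m / (24×10⁻⁶ × 29.29 m) = 131.59 K
T = -3.87 + 131.59 = 127.72 °C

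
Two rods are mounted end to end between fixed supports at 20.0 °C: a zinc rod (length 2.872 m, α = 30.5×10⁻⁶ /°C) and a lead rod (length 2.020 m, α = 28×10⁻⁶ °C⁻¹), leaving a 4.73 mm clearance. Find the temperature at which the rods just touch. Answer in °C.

T = 52.8 °C

α₁L₁ = 8.7596×10⁻⁵ m/K, α₂L₂ = 5.656×10⁻⁵ m/K → total 1.44156×10⁻⁴ m/K
ΔT = g/(α₁L₁+α₂L₂) = 4.73×10⁻³ / 1.44156×10⁻⁴ = 32.812 K
T = 20.0 + 32.812 = 52.812 °C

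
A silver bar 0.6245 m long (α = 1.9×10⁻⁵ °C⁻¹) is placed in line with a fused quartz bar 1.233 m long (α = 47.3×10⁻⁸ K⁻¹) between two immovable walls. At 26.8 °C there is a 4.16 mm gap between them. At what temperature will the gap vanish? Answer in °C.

T = 361 °C

α₁L₁ = 1.18655×10⁻⁵ m/K, α₂L₂ = 5.83209×10⁻⁷ m/K → total 1.2448709×10⁻⁵ m/K
ΔT = g/(α₁L₁+α₂L₂) = 4.16×10⁻³ / 1.2448709×10⁻⁵ = 334.17 K
T = 26.8 + 334.17 = 360.97 °C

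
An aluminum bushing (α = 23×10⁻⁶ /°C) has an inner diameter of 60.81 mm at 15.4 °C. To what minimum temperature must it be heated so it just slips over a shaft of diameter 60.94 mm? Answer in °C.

T = 108 °C

Required Δd = 60.94 − 60.81 = 0.13 mm
Δd = αd₀ΔT ⇒ ΔT = Δd/(αd₀) = 0.13 / (23×10⁻⁶ × 60.81) = 92.95 K
T_min = 15.4 + 92.95 = 108.35 °C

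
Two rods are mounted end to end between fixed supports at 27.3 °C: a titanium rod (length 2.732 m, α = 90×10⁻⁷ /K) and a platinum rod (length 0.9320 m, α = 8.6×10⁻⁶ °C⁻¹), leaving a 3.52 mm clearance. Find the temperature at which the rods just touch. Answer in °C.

Gap closes when ΔL₁ + ΔL₂ = 3.52 mm = 3.52×10⁻³ m
(α₁L₁ + α₂L₂)ΔT = g
α₁L₁ + α₂L₂ = 90×10⁻⁷×2.732 + 8.6×10⁻⁶×0.9320 = 3.26032×10⁻⁵ m/K
ΔT = 3.52×10⁻³ / 3.26032×10⁻⁵ = 107.96 K
T = 27.3 + 107.96 = 135.26 °C

T = 135 °C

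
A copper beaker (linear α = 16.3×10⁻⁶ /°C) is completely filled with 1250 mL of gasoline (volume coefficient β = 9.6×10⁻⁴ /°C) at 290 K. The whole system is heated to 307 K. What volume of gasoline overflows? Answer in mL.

19.4 mL

The beaker also expands: β_container ≈ 3α = 4.89×10⁻⁵ /K
Net overflow = V₀(β_liq − 3α_cont)ΔT
β − 3α = 9.60×10⁻⁴ − 4.89×10⁻⁵ = 9.111×10⁻⁴ /K; ΔT = 17 K
ΔV = 1250 × 9.111×10⁻⁴ × 17 = 19.4 mL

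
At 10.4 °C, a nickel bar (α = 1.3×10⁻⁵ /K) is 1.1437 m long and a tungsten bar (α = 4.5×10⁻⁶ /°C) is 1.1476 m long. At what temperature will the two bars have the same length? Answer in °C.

L₁(1 + α₁ΔT) = L₂(1 + α₂ΔT) ⇒ ΔT = (L₂ − L₁)/(α₁L₁ − α₂L₂)
L₂ − L₁ = 1.1476 − 1.1437 = 3.90×10⁻³ m
α₁L₁ − α₂L₂ = 1.3×10⁻⁵×1.1437 − 4.5×10⁻⁶×1.1476 = 9.7039×10⁻⁶ m/K
ΔT = 3.90×10⁻³ / 9.7039×10⁻⁶ = 401.900 K
T = 10.4 + 401.900 = 412.300 °C

T = 412.3 °C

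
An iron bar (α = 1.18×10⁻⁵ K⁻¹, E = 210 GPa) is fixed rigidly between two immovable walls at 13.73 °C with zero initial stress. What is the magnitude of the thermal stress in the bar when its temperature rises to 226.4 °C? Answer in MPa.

σ = 527 MPa

Fully constrained: the free strain ε = αΔT is blocked, so σ = Eε = EαΔT.
|ΔT| = 212.67 K
σ = 210×10⁹ × 1.18×10⁻⁵ × 212.67 = 5.27×10⁸ Pa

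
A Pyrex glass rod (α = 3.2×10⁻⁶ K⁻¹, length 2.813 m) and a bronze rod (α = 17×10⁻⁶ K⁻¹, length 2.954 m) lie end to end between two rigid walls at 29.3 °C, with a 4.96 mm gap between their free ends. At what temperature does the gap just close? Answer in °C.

T = 113 °C

Gap closes when ΔL₁ + ΔL₂ = 4.96 mm = 4.96×10⁻³ m
(α₁L₁ + α₂L₂)ΔT = g
α₁L₁ + α₂L₂ = 3.2×10⁻⁶×2.813 + 17×10⁻⁶×2.954 = 5.92196×10⁻⁵ m/K
ΔT = 4.96×10⁻³ / 5.92196×10⁻⁵ = 83.76 K
T = 29.3 + 83.76 = 113.06 °C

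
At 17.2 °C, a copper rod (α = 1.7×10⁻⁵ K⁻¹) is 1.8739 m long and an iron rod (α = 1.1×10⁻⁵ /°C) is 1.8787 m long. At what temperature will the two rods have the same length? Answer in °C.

T = 446.1 °C

Equal length when α₁L₁ΔT − α₂L₂ΔT = L₂ − L₁ = 4.80×10⁻³ m
α₁L₁ = 3.18563×10⁻⁵, α₂L₂ = 2.06657×10⁻⁵ → Δ(αL) = 1.11906×10⁻⁵ m/K
ΔT = 4.80×10⁻³ / 1.11906×10⁻⁵ = 428.931 K, so T = 17.2 + 428.931 = 446.131 °C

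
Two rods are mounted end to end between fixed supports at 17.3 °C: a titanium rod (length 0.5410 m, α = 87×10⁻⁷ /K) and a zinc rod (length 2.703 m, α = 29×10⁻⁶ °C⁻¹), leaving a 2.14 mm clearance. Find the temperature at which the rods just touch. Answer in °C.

α₁L₁ = 4.7067×10⁻⁶ m/K, α₂L₂ = 7.8387×10⁻⁵ m/K → total 8.30937×10⁻⁵ m/K
ΔT = g/(α₁L₁+α₂L₂) = 2.14×10⁻³ / 8.30937×10⁻⁵ = 25.754 K
T = 17.3 + 25.754 = 43.054 °C

T = 43.1 °C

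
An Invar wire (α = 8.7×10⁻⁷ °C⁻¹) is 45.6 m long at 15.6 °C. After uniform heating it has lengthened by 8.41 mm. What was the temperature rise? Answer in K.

ΔT = 212 K

ΔL = αL₀ΔT ⇒ ΔT = ΔL / (αL₀)
ΔT = 8.41×10⁻³ m / (8.7×10⁻⁷ × 45.6 m) = 211.99 K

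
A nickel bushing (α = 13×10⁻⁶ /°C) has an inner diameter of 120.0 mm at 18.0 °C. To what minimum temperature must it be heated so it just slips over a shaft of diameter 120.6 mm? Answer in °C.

Required Δd = 120.6 − 120.0 = 0.6 mm
Δd = αd₀ΔT ⇒ ΔT = Δd/(αd₀) = 0.6 / (13×10⁻⁶ × 120.0) = 384.62 K
T_min = 18.0 + 384.62 = 402.62 °C

T = 403 °C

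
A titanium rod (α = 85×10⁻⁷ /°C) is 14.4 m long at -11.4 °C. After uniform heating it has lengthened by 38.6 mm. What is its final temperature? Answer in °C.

ΔL = αL₀ΔT ⇒ ΔT = ΔL / (αL₀)
ΔT = 38.6×10⁻³ m / (85×10⁻⁷ × 14.4 m) = 315.36 K
T = -11.4 + 315.36 = 303.96 °C

T = 304 °C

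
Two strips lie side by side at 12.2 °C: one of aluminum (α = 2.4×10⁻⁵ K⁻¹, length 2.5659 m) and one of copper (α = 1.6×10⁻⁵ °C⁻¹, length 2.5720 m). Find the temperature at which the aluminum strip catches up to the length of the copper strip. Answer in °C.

T = 310.8 °C

L₁(1 + α₁ΔT) = L₂(1 + α₂ΔT) ⇒ ΔT = (L₂ − L₁)/(α₁L₁ − α₂L₂)
L₂ − L₁ = 2.5720 − 2.5659 = 6.10×10⁻³ m
α₁L₁ − α₂L₂ = 2.4×10⁻⁵×2.5659 − 1.6×10⁻⁵×2.5720 = 2.04296×10⁻⁵ m/K
ΔT = 6.10×10⁻³ / 2.04296×10⁻⁵ = 298.586 K
T = 12.2 + 298.586 = 310.786 °C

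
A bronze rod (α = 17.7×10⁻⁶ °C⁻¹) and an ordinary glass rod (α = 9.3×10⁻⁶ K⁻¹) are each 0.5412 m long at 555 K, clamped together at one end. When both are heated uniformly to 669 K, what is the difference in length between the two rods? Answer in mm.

ΔT = 114 K
bronze: ΔL = 17.7×10⁻⁶ × 0.5412 m × 114 = 1.0920×10⁻³ m = 1.0920 mm
ordinary glass: ΔL = 9.3×10⁻⁶ × 0.5412 m × 114 = 5.7378×10⁻⁴ m = 0.57378 mm
difference = 1.0920 − 0.57378 = 0.51822 mm

0.518 mm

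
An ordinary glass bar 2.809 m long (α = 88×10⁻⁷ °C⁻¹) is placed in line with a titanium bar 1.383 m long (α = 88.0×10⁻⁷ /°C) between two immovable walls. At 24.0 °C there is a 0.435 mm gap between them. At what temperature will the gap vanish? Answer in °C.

T = 35.8 °C

α₁L₁ = 2.47192×10⁻⁵ m/K, α₂L₂ = 1.21704×10⁻⁵ m/K → total 3.68896×10⁻⁵ m/K
ΔT = g/(α₁L₁+α₂L₂) = 4.35×10⁻⁴ / 3.68896×10⁻⁵ = 11.792 K
T = 24.0 + 11.792 = 35.792 °C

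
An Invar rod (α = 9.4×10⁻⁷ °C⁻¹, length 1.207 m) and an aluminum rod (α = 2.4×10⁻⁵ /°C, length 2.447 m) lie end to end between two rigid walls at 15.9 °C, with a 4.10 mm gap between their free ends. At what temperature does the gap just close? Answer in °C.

T = 84.4 °C

Gap closes when ΔL₁ + ΔL₂ = 4.10 mm = 4.10×10⁻³ m
(α₁L₁ + α₂L₂)ΔT = g
α₁L₁ + α₂L₂ = 9.4×10⁻⁷×1.207 + 2.4×10⁻⁵×2.447 = 5.986258×10⁻⁵ m/K
ΔT = 4.10×10⁻³ / 5.986258×10⁻⁵ = 68.490 K
T = 15.9 + 68.490 = 84.390 °C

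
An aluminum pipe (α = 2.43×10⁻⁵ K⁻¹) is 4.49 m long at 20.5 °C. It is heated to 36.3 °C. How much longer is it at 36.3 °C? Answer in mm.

ΔL = 1.72 mm

|ΔT| = |36.3 − 20.5| = 15.8 K
ΔL = αL₀ΔT = (2.43×10⁻⁵)(4.49)(15.8) = 1.72×10⁻³ m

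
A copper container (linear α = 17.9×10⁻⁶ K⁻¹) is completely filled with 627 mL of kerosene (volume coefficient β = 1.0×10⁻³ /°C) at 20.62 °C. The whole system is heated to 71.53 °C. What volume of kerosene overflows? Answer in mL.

30.2 mL

The container also expands: β_container ≈ 3α = 5.37×10⁻⁵ /K
Net overflow = V₀(β_liq − 3α_cont)ΔT
β − 3α = 1.00×10⁻³ − 5.37×10⁻⁵ = 9.463×10⁻⁴ /K; ΔT = 50.91 K
ΔV = 627 × 9.463×10⁻⁴ × 50.91 = 30.2 mL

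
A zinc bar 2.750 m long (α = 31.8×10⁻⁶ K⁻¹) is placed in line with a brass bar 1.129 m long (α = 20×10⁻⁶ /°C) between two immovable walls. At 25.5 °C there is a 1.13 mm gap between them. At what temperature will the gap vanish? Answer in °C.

Gap closes when ΔL₁ + ΔL₂ = 1.13 mm = 1.13×10⁻³ m
(α₁L₁ + α₂L₂)ΔT = g
α₁L₁ + α₂L₂ = 31.8×10⁻⁶×2.750 + 20×10⁻⁶×1.129 = 1.1003×10⁻⁴ m/K
ΔT = 1.13×10⁻³ / 1.1003×10⁻⁴ = 10.270 K
T = 25.5 + 10.270 = 35.770 °C

T = 35.8 °C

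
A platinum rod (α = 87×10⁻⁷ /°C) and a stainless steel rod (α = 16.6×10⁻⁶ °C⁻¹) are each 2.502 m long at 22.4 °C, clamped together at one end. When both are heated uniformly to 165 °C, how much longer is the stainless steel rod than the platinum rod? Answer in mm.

2.82 mm

ΔT = 142.6 K
platinum: ΔL = 87×10⁻⁷ × 2.502 m × 142.6 = 3.1040×10⁻³ m = 3.1040 mm
stainless steel: ΔL = 16.6×10⁻⁶ × 2.502 m × 142.6 = 5.9226×10⁻³ m = 5.9226 mm
difference = 5.9226 − 3.1040 = 2.8186 mm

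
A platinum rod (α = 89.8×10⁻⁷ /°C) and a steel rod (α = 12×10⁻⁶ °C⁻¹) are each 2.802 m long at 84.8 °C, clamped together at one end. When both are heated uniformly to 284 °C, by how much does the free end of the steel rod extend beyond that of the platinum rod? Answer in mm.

1.69 mm

ΔT = 199.2 K
platinum: ΔL = 89.8×10⁻⁷ × 2.802 m × 199.2 = 5.0123×10⁻³ m = 5.0123 mm
steel: ΔL = 12×10⁻⁶ × 2.802 m × 199.2 = 6.6979×10⁻³ m = 6.6979 mm
difference = 6.6979 − 5.0123 = 1.6856 mm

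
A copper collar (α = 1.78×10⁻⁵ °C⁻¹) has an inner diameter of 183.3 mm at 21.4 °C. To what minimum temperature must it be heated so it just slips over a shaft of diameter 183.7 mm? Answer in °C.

Required Δd = 183.7 − 183.3 = 0.4 mm
Δd = αd₀ΔT ⇒ ΔT = Δd/(αd₀) = 0.4 / (1.78×10⁻⁵ × 183.3) = 122.60 K
T_min = 21.4 + 122.60 = 144.00 °C

T = 144 °C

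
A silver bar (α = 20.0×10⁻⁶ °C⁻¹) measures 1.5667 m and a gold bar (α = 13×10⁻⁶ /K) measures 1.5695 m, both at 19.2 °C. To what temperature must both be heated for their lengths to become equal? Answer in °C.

Equal length when α₁L₁ΔT − α₂L₂ΔT = L₂ − L₁ = 2.80×10⁻³ m
α₁L₁ = 3.1334×10⁻⁵, α₂L₂ = 2.04035×10⁻⁵ → Δ(αL) = 1.09305×10⁻⁵ m/K
ΔT = 2.80×10⁻³ / 1.09305×10⁻⁵ = 256.164 K, so T = 19.2 + 256.164 = 275.364 °C

T = 275.4 °C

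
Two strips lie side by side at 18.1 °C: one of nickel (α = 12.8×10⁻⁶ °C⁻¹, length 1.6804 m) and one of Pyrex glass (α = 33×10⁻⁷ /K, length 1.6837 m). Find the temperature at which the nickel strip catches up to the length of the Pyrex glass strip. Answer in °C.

T = 225.0 °C

L₁(1 + α₁ΔT) = L₂(1 + α₂ΔT) ⇒ ΔT = (L₂ − L₁)/(α₁L₁ − α₂L₂)
L₂ − L₁ = 1.6837 − 1.6804 = 3.30×10⁻³ m
α₁L₁ − α₂L₂ = 12.8×10⁻⁶×1.6804 − 33×10⁻⁷×1.6837 = 1.595291×10⁻⁵ m/K
ΔT = 3.30×10⁻³ / 1.595291×10⁻⁵ = 206.859 K
T = 18.1 + 206.859 = 224.959 °C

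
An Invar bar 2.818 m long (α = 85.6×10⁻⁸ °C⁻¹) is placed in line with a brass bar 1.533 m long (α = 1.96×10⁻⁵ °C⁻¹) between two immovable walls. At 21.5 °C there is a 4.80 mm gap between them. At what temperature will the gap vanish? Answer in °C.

α₁L₁ = 2.412208×10⁻⁶ m/K, α₂L₂ = 3.00468×10⁻⁵ m/K → total 3.2459008×10⁻⁵ m/K
ΔT = g/(α₁L₁+α₂L₂) = 4.80×10⁻³ / 3.2459008×10⁻⁵ = 147.88 K
T = 21.5 + 147.88 = 169.38 °C

T = 169 °C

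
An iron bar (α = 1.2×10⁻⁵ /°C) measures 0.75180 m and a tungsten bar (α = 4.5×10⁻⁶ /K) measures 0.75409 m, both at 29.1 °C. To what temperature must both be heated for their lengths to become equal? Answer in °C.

T = 436.0 °C

L₁(1 + α₁ΔT) = L₂(1 + α₂ΔT) ⇒ ΔT = (L₂ − L₁)/(α₁L₁ − α₂L₂)
L₂ − L₁ = 0.75409 − 0.75180 = 2.29×10⁻³ m
α₁L₁ − α₂L₂ = 1.2×10⁻⁵×0.75180 − 4.5×10⁻⁶×0.75409 = 5.628195×10⁻⁶ m/K
ΔT = 2.29×10⁻³ / 5.628195×10⁻⁶ = 406.880 K
T = 29.1 + 406.880 = 435.980 °C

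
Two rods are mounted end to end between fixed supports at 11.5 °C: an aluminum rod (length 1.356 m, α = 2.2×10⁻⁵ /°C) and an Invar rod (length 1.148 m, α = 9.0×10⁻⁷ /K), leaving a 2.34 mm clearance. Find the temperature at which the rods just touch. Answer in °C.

Gap closes when ΔL₁ + ΔL₂ = 2.34 mm = 2.34×10⁻³ m
(α₁L₁ + α₂L₂)ΔT = g
α₁L₁ + α₂L₂ = 2.2×10⁻⁵×1.356 + 9.0×10⁻⁷×1.148 = 3.08652×10⁻⁵ m/K
ΔT = 2.34×10⁻³ / 3.08652×10⁻⁵ = 75.814 K
T = 11.5 + 75.814 = 87.314 °C

T = 87.3 °C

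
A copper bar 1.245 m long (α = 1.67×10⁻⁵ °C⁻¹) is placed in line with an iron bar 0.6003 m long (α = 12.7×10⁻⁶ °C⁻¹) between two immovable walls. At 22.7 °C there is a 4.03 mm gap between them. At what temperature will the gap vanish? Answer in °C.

T = 165 °C

α₁L₁ = 2.07915×10⁻⁵ m/K, α₂L₂ = 7.62381×10⁻⁶ m/K → total 2.841531×10⁻⁵ m/K
ΔT = g/(α₁L₁+α₂L₂) = 4.03×10⁻³ / 2.841531×10⁻⁵ = 141.82 K
T = 22.7 + 141.82 = 164.52 °C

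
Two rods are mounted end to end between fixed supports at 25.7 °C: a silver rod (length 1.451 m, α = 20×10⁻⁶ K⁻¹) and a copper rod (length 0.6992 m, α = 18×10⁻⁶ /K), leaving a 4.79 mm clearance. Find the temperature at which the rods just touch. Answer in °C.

α₁L₁ = 2.902×10⁻⁵ m/K, α₂L₂ = 1.25856×10⁻⁵ m/K → total 4.16056×10⁻⁵ m/K
ΔT = g/(α₁L₁+α₂L₂) = 4.79×10⁻³ / 4.16056×10⁻⁵ = 115.13 K
T = 25.7 + 115.13 = 140.83 °C

T = 141 °C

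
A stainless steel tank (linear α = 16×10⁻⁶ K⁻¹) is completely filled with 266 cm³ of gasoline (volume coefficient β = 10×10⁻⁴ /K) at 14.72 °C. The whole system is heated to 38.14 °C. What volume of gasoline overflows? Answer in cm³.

5.93 cm³

The tank also expands: β_container ≈ 3α = 4.8×10⁻⁵ /K
Net overflow = V₀(β_liq − 3α_cont)ΔT
β − 3α = 1.00×10⁻³ − 4.8×10⁻⁵ = 9.52×10⁻⁴ /K; ΔT = 23.42 K
ΔV = 266 × 9.52×10⁻⁴ × 23.42 = 5.93 cm³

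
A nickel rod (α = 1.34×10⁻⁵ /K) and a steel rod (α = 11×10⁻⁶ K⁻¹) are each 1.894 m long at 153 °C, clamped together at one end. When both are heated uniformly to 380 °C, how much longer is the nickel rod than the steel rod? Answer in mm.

1.03 mm

ΔT = 227 K
nickel: ΔL = 1.34×10⁻⁵ × 1.894 m × 227 = 5.7612×10⁻³ m = 5.7612 mm
steel: ΔL = 11×10⁻⁶ × 1.894 m × 227 = 4.7293×10⁻³ m = 4.7293 mm
difference = 5.7612 − 4.7293 = 1.0319 mm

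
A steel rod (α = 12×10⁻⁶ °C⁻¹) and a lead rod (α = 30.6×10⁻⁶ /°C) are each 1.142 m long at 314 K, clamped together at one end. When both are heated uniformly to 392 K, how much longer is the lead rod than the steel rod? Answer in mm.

1.66 mm

ΔT = 78 K
steel: ΔL = 12×10⁻⁶ × 1.142 m × 78 = 1.0689×10⁻³ m = 1.0689 mm
lead: ΔL = 30.6×10⁻⁶ × 1.142 m × 78 = 2.7257×10⁻³ m = 2.7257 mm
difference = 2.7257 − 1.0689 = 1.6568 mm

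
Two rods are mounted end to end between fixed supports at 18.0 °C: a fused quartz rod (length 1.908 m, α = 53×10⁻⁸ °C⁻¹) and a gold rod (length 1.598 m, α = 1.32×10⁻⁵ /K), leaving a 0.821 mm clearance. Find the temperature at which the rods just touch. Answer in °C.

α₁L₁ = 1.01124×10⁻⁶ m/K, α₂L₂ = 2.10936×10⁻⁵ m/K → total 2.210484×10⁻⁵ m/K
ΔT = g/(α₁L₁+α₂L₂) = 8.21×10⁻⁴ / 2.210484×10⁻⁵ = 37.141 K
T = 18.0 + 37.141 = 55.141 °C

T = 55.1 °C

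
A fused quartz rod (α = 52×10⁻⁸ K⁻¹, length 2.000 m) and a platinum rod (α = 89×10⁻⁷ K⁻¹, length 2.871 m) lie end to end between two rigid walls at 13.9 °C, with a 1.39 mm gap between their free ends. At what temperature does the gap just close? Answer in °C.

T = 66.2 °C

Gap closes when ΔL₁ + ΔL₂ = 1.39 mm = 1.39×10⁻³ m
(α₁L₁ + α₂L₂)ΔT = g
α₁L₁ + α₂L₂ = 52×10⁻⁸×2.000 + 89×10⁻⁷×2.871 = 2.65919×10⁻⁵ m/K
ΔT = 1.39×10⁻³ / 2.65919×10⁻⁵ = 52.272 K
T = 13.9 + 52.272 = 66.172 °C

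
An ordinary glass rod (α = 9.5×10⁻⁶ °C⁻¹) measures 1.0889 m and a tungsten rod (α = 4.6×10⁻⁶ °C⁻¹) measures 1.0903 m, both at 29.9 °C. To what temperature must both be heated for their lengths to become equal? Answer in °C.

L₁(1 + α₁ΔT) = L₂(1 + α₂ΔT) ⇒ ΔT = (L₂ − L₁)/(α₁L₁ − α₂L₂)
L₂ − L₁ = 1.0903 − 1.0889 = 1.40×10⁻³ m
α₁L₁ − α₂L₂ = 9.5×10⁻⁶×1.0889 − 4.6×10⁻⁶×1.0903 = 5.32917×10⁻⁶ m/K
ΔT = 1.40×10⁻³ / 5.32917×10⁻⁶ = 262.705 K
T = 29.9 + 262.705 = 292.605 °C

T = 292.6 °C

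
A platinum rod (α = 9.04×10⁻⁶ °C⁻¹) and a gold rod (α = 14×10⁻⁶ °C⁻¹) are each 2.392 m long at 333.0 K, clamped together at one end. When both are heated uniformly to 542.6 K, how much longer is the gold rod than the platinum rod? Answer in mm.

ΔT = 209.6 K
platinum: ΔL = 9.04×10⁻⁶ × 2.392 m × 209.6 = 4.5323×10⁻³ m = 4.5323 mm
gold: ΔL = 14×10⁻⁶ × 2.392 m × 209.6 = 7.0191×10⁻³ m = 7.0191 mm
difference = 7.0191 − 4.5323 = 2.4868 mm

2.49 mm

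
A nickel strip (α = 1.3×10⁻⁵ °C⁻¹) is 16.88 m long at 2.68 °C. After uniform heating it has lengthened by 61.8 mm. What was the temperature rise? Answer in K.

ΔL = αL₀ΔT ⇒ ΔT = ΔL / (αL₀)
ΔT = 61.8×10⁻³ m / (1.3×10⁻⁵ × 16.88 m) = 281.63 K

ΔT = 282 K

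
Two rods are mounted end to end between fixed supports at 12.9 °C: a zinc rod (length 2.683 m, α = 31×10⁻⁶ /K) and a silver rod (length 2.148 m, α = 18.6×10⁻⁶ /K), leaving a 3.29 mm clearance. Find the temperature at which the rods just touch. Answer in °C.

Gap closes when ΔL₁ + ΔL₂ = 3.29 mm = 3.29×10⁻³ m
(α₁L₁ + α₂L₂)ΔT = g
α₁L₁ + α₂L₂ = 31×10⁻⁶×2.683 + 18.6×10⁻⁶×2.148 = 1.231258×10⁻⁴ m/K
ΔT = 3.29×10⁻³ / 1.231258×10⁻⁴ = 26.721 K
T = 12.9 + 26.721 = 39.621 °C

T = 39.6 °C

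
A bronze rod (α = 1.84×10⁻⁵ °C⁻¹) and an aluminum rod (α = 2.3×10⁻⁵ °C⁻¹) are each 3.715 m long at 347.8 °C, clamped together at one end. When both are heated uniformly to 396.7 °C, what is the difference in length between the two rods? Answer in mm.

0.836 mm

ΔT = 48.9 K
bronze: ΔL = 1.84×10⁻⁵ × 3.715 m × 48.9 = 3.3426×10⁻³ m = 3.3426 mm
aluminum: ΔL = 2.3×10⁻⁵ × 3.715 m × 48.9 = 4.1783×10⁻³ m = 4.1783 mm
difference = 4.1783 − 3.3426 = 0.8357 mm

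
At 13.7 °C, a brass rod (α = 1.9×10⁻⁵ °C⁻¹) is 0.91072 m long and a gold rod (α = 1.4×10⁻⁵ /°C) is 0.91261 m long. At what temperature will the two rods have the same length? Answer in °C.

Equal length when α₁L₁ΔT − α₂L₂ΔT = L₂ − L₁ = 1.89×10⁻³ m
α₁L₁ = 1.730368×10⁻⁵, α₂L₂ = 1.277654×10⁻⁵ → Δ(αL) = 4.52714×10⁻⁶ m/K
ΔT = 1.89×10⁻³ / 4.52714×10⁻⁶ = 417.482 K, so T = 13.7 + 417.482 = 431.182 °C

T = 431.2 °C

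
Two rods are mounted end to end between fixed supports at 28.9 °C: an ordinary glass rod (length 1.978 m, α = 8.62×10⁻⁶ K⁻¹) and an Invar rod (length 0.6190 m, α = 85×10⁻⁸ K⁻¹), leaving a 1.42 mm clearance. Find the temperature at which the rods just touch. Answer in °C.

T = 110 °C

α₁L₁ = 1.705036×10⁻⁵ m/K, α₂L₂ = 5.2615×10⁻⁷ m/K → total 1.757651×10⁻⁵ m/K
ΔT = g/(α₁L₁+α₂L₂) = 1.42×10⁻³ / 1.757651×10⁻⁵ = 80.79 K
T = 28.9 + 80.79 = 109.69 °C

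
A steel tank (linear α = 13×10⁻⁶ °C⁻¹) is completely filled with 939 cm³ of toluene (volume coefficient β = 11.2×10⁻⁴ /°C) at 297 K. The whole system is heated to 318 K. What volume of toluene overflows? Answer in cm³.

The tank also expands: β_container ≈ 3α = 3.9×10⁻⁵ /K
Net overflow = V₀(β_liq − 3α_cont)ΔT
β − 3α = 1.12×10⁻³ − 3.9×10⁻⁵ = 1.081×10⁻³ /K; ΔT = 21 K
ΔV = 939 × 1.081×10⁻³ × 21 = 21.3 cm³

21.3 cm³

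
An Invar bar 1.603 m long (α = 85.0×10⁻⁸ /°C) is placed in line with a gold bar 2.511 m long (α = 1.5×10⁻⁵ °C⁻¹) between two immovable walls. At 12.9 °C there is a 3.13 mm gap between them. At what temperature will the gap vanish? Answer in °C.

T = 93.1 °C

α₁L₁ = 1.36255×10⁻⁶ m/K, α₂L₂ = 3.7665×10⁻⁵ m/K → total 3.902755×10⁻⁵ m/K
ΔT = g/(α₁L₁+α₂L₂) = 3.13×10⁻³ / 3.902755×10⁻⁵ = 80.200 K
T = 12.9 + 80.200 = 93.100 °C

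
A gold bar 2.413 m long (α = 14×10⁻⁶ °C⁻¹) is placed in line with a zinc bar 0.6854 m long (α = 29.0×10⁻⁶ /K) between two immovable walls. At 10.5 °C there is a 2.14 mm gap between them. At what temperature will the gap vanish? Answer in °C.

α₁L₁ = 3.3782×10⁻⁵ m/K, α₂L₂ = 1.98766×10⁻⁵ m/K → total 5.36586×10⁻⁵ m/K
ΔT = g/(α₁L₁+α₂L₂) = 2.14×10⁻³ / 5.36586×10⁻⁵ = 39.882 K
T = 10.5 + 39.882 = 50.382 °C

T = 50.4 °C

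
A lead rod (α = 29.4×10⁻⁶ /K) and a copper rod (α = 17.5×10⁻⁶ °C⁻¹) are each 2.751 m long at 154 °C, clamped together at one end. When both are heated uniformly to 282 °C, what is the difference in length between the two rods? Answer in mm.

ΔT = 128 K
lead: ΔL = 29.4×10⁻⁶ × 2.751 m × 128 = 1.0353×10⁻² m = 10.353 mm
copper: ΔL = 17.5×10⁻⁶ × 2.751 m × 128 = 6.1622×10⁻³ m = 6.1622 mm
difference = 10.353 − 6.1622 = 4.1908 mm

4.19 mm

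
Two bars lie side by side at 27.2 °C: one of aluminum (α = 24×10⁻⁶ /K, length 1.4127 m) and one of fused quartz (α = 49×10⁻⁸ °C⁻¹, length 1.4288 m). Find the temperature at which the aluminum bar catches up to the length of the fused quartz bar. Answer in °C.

T = 512.1 °C

L₁(1 + α₁ΔT) = L₂(1 + α₂ΔT) ⇒ ΔT = (L₂ − L₁)/(α₁L₁ − α₂L₂)
L₂ − L₁ = 1.4288 − 1.4127 = 1.61×10⁻² m
α₁L₁ − α₂L₂ = 24×10⁻⁶×1.4127 − 49×10⁻⁸×1.4288 = 3.3204688×10⁻⁵ m/K
ΔT = 1.61×10⁻² / 3.3204688×10⁻⁵ = 484.871 K
T = 27.2 + 484.871 = 512.071 °C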